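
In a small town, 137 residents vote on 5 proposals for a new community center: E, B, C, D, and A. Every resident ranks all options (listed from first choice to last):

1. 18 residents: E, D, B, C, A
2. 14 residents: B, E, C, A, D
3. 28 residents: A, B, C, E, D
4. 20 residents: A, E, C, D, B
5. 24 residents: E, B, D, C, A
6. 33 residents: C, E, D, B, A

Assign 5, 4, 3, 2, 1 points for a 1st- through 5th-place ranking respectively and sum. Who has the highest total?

E: 18·5 + 14·4 + 28·2 + 20·4 + 24·5 + 33·4 = 534
B: 18·3 + 14·5 + 28·4 + 20·1 + 24·4 + 33·2 = 418
C: 18·2 + 14·3 + 28·3 + 20·3 + 24·2 + 33·5 = 435
D: 18·4 + 14·1 + 28·1 + 20·2 + 24·3 + 33·3 = 325
A: 18·1 + 14·2 + 28·5 + 20·5 + 24·1 + 33·1 = 343
E has the highest Borda score (534).

E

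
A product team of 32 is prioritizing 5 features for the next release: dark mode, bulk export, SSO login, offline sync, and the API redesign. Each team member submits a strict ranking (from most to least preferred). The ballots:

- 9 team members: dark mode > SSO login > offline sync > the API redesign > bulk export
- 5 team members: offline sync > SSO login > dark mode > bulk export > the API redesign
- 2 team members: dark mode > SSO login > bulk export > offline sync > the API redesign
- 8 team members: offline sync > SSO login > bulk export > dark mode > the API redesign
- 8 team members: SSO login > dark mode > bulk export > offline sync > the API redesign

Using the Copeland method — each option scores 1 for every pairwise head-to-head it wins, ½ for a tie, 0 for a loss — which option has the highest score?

SSO login

dark mode: beats bulk export, offline sync, and the API redesign; loses to SSO login → score 3.
bulk export: beats the API redesign; loses to dark mode, SSO login, and offline sync → score 1.
SSO login: beats dark mode, bulk export, offline sync, and the API redesign → score 4.
offline sync: beats bulk export and the API redesign; loses to dark mode and SSO login → score 2.
the API redesign: loses to dark mode, bulk export, SSO login, and offline sync → score 0.
SSO login has the best pairwise record.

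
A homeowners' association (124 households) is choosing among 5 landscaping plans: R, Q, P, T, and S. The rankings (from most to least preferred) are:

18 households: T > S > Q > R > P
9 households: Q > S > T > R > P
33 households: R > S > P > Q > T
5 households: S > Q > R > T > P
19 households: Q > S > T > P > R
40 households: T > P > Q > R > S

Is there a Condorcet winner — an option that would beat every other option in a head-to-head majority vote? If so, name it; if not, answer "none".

none

Checking pairwise contests:
Q beats R 91–33.
P beats Q 73–51.
R beats P 65–59.
Q beats T 66–58.
R beats S 73–51.
Every option loses at least one head-to-head, so there is no Condorcet winner.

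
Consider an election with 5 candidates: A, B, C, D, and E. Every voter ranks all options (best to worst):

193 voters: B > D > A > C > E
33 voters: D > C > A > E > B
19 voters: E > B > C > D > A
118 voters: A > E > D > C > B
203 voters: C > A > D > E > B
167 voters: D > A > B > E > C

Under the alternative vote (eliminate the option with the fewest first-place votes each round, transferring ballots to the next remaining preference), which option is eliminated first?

E

Round 1: A 118, B 193, C 203, D 200, E 19. Eliminate E.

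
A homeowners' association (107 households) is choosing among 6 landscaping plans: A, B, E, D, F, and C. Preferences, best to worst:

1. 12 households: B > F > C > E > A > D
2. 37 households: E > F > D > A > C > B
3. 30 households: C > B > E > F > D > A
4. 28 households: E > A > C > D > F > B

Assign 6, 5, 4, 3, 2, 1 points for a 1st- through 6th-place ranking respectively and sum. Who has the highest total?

E

A: 12·2 + 37·3 + 30·1 + 28·5 = 305
B: 12·6 + 37·1 + 30·5 + 28·1 = 287
E: 12·3 + 37·6 + 30·4 + 28·6 = 546
D: 12·1 + 37·4 + 30·2 + 28·3 = 304
F: 12·5 + 37·5 + 30·3 + 28·2 = 391
C: 12·4 + 37·2 + 30·6 + 28·4 = 414
E has the highest Borda score (546).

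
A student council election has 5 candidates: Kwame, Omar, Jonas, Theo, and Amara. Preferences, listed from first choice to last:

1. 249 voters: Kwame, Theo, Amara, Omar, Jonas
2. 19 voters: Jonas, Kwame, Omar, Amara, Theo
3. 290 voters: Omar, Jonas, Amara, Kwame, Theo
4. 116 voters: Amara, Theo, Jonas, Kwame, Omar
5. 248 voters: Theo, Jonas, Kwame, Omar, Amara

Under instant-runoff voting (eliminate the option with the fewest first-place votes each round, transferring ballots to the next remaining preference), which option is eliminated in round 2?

Amara

Round 1: Kwame 249, Omar 290, Jonas 19, Theo 248, Amara 116. Eliminate Jonas.
Round 2: Kwame 268, Omar 290, Theo 248, Amara 116. Eliminate Amara.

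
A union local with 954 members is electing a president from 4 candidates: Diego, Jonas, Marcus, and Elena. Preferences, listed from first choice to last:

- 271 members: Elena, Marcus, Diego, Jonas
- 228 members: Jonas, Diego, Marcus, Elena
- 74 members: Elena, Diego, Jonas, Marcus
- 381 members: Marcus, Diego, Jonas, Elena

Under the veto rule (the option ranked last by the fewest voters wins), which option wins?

Last-place votes: Diego 0, Jonas 271, Marcus 74, Elena 609.
Diego is ranked last by the fewest voters, so Diego wins.

Diego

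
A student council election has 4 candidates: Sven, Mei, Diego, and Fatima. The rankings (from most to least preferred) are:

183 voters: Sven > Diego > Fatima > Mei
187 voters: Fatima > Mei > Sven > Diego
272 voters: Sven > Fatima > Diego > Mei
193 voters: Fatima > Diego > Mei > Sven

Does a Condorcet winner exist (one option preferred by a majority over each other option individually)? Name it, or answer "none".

Sven vs Mei: 455–380 for Sven.
Sven vs Diego: 642–193 for Sven.
Sven vs Fatima: 455–380 for Sven.
Sven beats every other option head-to-head.

Sven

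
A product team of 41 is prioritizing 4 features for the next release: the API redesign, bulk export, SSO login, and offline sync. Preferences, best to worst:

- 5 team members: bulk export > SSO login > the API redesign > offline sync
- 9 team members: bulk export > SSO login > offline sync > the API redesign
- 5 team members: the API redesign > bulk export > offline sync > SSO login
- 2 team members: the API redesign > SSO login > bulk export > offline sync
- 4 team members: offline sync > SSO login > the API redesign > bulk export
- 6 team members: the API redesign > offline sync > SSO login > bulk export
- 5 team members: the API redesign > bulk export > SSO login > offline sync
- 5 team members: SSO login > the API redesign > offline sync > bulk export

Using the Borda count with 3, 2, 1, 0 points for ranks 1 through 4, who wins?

the API redesign: 5·1 + 9·0 + 5·3 + 2·3 + 4·1 + 6·3 + 5·3 + 5·2 = 73
bulk export: 5·3 + 9·3 + 5·2 + 2·1 + 4·0 + 6·0 + 5·2 + 5·0 = 64
SSO login: 5·2 + 9·2 + 5·0 + 2·2 + 4·2 + 6·1 + 5·1 + 5·3 = 66
offline sync: 5·0 + 9·1 + 5·1 + 2·0 + 4·3 + 6·2 + 5·0 + 5·1 = 43
the API redesign has the highest Borda score (73).

the API redesign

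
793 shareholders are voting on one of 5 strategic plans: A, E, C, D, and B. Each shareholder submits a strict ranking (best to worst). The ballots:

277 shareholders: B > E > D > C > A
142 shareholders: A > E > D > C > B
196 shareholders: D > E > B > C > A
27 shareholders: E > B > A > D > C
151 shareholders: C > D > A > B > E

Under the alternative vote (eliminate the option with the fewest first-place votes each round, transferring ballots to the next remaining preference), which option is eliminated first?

E

Round 1: A 142, E 27, C 151, D 196, B 277. Eliminate E.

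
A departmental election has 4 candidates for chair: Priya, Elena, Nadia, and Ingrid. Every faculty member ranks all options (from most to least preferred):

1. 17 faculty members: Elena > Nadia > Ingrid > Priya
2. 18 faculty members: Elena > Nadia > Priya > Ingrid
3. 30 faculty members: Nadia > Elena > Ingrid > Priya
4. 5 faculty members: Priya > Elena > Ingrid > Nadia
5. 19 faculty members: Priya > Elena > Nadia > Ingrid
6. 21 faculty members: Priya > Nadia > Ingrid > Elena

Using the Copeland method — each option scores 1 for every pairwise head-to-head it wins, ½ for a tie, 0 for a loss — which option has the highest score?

Priya: beats Ingrid; loses to Elena and Nadia → score 1.
Elena: beats Priya, Nadia, and Ingrid → score 3.
Nadia: beats Priya and Ingrid; loses to Elena → score 2.
Ingrid: loses to Priya, Elena, and Nadia → score 0.
Elena has the best pairwise record.

Elena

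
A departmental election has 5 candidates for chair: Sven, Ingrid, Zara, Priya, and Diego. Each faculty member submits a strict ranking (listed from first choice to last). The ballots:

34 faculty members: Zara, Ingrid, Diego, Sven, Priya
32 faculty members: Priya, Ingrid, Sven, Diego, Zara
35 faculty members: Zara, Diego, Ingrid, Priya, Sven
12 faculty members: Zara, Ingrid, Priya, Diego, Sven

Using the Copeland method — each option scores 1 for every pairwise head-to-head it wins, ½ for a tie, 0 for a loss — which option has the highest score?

Zara

Sven: loses to Ingrid, Zara, Priya, and Diego → score 0.
Ingrid: beats Sven, Priya, and Diego; loses to Zara → score 3.
Zara: beats Sven, Ingrid, Priya, and Diego → score 4.
Priya: beats Sven; loses to Ingrid, Zara, and Diego → score 1.
Diego: beats Sven and Priya; loses to Ingrid and Zara → score 2.
Zara has the best pairwise record.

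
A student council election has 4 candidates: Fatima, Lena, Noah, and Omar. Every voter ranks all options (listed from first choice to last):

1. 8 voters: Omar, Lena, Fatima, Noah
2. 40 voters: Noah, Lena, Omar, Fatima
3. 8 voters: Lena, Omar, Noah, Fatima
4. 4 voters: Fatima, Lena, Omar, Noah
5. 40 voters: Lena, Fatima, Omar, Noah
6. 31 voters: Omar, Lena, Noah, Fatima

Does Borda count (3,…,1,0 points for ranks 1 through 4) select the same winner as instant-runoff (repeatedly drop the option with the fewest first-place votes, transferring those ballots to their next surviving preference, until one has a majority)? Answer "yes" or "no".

Borda — scores: Fatima 100, Lena 310, Noah 159, Omar 217. Winner: Lena.
Instant-runoff — R1 Fatima 4, Lena 48, Noah 40, Omar 39 (Fatima out); R2 Lena 52, Noah 40, Omar 39 (Omar out); R3 Lena 91, Noah 40 (Lena winner). Winner: Lena.
The two methods agree.

yes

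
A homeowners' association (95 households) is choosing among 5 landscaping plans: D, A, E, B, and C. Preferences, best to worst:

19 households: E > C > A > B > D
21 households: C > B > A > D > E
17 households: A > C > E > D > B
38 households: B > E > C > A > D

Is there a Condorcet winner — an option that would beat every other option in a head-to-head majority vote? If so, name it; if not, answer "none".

none

Checking pairwise contests:
A beats D 95–0.
E beats A 57–38.
B beats E 59–36.
C beats B 57–38.
E beats C 57–38.
Every option loses at least one head-to-head, so there is no Condorcet winner.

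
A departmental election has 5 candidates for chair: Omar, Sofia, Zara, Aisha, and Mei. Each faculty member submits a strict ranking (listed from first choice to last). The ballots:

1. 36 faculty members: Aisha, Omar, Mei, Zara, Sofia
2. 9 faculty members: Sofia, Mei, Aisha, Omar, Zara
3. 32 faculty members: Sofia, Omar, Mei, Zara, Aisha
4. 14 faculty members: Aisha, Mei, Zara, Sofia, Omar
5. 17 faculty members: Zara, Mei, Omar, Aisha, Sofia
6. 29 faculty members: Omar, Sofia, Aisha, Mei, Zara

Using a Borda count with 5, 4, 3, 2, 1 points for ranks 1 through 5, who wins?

Omar: 36·4 + 9·2 + 32·4 + 14·1 + 17·3 + 29·5 = 500
Sofia: 36·1 + 9·5 + 32·5 + 14·2 + 17·1 + 29·4 = 402
Zara: 36·2 + 9·1 + 32·2 + 14·3 + 17·5 + 29·1 = 301
Aisha: 36·5 + 9·3 + 32·1 + 14·5 + 17·2 + 29·3 = 430
Mei: 36·3 + 9·4 + 32·3 + 14·4 + 17·4 + 29·2 = 422
Omar has the highest Borda score (500).

Omar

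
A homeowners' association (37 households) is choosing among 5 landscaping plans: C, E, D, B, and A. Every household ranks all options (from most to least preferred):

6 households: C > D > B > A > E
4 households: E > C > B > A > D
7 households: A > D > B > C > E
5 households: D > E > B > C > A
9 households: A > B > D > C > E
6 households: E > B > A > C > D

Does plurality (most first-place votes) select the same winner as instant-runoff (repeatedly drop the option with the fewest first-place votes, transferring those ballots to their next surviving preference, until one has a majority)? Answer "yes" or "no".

yes

Plurality — first-place votes: C 6, E 10, D 5, B 0, A 16. Winner: A.
Instant-runoff — R1 C 6, E 10, D 5, B 0, A 16 (B out); R2 C 6, E 10, D 5, A 16 (D out); R3 C 6, E 15, A 16 (C out); R4 E 15, A 22 (A winner). Winner: A.
The two methods agree.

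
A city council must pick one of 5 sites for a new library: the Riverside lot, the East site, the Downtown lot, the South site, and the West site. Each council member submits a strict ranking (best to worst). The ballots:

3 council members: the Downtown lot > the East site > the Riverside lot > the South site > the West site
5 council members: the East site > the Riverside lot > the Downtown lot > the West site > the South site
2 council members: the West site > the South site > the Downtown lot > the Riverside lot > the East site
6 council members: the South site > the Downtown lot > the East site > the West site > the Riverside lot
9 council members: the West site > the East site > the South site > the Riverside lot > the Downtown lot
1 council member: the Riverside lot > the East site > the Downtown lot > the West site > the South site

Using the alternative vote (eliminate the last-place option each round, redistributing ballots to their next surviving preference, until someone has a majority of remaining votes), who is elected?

the East site

Round 1: the Riverside lot 1, the East site 5, the Downtown lot 3, the South site 6, the West site 11. Eliminate the Riverside lot.
Round 2: the East site 6, the Downtown lot 3, the South site 6, the West site 11. Eliminate the Downtown lot.
Round 3: the East site 9, the South site 6, the West site 11. Eliminate the South site.
Round 4: the East site 15, the West site 11. The East site has a majority.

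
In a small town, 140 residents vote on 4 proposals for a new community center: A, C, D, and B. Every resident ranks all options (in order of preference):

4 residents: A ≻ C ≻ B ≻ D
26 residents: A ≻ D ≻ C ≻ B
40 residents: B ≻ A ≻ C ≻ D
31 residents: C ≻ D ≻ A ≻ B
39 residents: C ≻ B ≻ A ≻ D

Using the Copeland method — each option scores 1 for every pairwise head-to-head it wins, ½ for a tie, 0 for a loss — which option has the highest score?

C

A: beats D; ties C; loses to B → score 1.5.
C: beats D and B; ties A → score 2.5.
D: loses to A, C, and B → score 0.
B: beats A and D; loses to C → score 2.
C has the best pairwise record.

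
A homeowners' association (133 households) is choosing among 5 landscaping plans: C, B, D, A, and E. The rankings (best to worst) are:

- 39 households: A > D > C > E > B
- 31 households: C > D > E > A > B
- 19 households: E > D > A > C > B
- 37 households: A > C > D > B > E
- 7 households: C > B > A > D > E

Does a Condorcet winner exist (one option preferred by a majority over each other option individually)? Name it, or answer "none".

A vs C: 95–38 for A.
A vs B: 126–7 for A.
A vs D: 83–50 for A.
A vs E: 83–50 for A.
A beats every other option head-to-head.

A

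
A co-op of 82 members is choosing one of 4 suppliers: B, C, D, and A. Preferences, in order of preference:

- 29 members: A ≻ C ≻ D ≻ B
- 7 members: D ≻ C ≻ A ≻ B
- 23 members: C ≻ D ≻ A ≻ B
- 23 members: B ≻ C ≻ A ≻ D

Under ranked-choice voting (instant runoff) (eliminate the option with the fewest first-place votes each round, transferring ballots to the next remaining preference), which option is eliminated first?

Round 1: B 23, C 23, D 7, A 29. Eliminate D.

D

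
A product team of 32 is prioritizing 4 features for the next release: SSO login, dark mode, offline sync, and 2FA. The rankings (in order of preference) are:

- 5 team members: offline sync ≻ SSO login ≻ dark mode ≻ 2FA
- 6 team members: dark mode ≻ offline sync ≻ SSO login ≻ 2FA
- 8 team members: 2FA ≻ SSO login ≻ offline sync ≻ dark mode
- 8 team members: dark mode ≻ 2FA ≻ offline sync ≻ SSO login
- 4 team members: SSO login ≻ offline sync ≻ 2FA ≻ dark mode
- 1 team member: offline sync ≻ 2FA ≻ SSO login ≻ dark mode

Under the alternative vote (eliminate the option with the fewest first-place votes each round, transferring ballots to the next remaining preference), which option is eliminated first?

SSO login

Round 1: SSO login 4, dark mode 14, offline sync 6, 2FA 8. Eliminate SSO login.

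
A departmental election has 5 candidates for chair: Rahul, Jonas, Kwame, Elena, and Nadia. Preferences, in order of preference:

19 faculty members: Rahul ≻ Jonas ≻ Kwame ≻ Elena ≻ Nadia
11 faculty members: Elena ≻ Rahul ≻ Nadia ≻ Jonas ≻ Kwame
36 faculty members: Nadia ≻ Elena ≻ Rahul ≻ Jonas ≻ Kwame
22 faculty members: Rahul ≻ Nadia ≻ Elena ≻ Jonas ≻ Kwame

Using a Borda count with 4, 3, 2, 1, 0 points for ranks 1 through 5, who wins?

Rahul

Rahul: 19·4 + 11·3 + 36·2 + 22·4 = 269
Jonas: 19·3 + 11·1 + 36·1 + 22·1 = 126
Kwame: 19·2 + 11·0 + 36·0 + 22·0 = 38
Elena: 19·1 + 11·4 + 36·3 + 22·2 = 215
Nadia: 19·0 + 11·2 + 36·4 + 22·3 = 232
Rahul has the highest Borda score (269).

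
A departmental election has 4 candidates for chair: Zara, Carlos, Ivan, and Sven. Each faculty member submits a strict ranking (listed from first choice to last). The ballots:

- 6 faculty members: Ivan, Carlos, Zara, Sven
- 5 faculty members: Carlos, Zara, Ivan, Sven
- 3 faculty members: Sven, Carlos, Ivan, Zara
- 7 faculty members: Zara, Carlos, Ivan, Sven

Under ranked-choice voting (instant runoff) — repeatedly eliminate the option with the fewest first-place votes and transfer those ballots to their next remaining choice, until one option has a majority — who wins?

Round 1: Zara 7, Carlos 5, Ivan 6, Sven 3. Eliminate Sven.
Round 2: Zara 7, Carlos 8, Ivan 6. Eliminate Ivan.
Round 3: Zara 7, Carlos 14. Carlos has a majority.

Carlos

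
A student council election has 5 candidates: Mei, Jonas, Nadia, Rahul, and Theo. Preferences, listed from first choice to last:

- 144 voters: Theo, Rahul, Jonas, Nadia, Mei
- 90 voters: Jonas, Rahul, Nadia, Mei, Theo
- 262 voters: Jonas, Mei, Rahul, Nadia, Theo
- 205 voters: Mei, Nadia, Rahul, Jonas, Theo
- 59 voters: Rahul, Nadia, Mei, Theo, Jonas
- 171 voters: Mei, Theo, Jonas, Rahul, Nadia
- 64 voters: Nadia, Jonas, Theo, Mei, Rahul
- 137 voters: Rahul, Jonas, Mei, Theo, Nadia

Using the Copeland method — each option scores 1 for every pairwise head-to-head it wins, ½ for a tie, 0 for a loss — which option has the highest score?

Mei: beats Nadia, Rahul, and Theo; loses to Jonas → score 3.
Jonas: beats Mei, Nadia, Rahul, and Theo → score 4.
Nadia: beats Theo; loses to Mei, Jonas, and Rahul → score 1.
Rahul: beats Nadia and Theo; loses to Mei and Jonas → score 2.
Theo: loses to Mei, Jonas, Nadia, and Rahul → score 0.
Jonas has the best pairwise record.

Jonas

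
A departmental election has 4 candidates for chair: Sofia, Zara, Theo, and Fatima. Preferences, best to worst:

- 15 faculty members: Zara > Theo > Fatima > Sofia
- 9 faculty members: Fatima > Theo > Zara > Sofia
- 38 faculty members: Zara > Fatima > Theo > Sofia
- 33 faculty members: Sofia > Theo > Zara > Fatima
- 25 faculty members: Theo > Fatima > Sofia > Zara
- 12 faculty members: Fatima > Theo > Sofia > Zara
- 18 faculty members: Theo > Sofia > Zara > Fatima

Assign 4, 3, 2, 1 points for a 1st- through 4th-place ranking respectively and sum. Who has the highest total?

Theo

Sofia: 15·1 + 9·1 + 38·1 + 33·4 + 25·2 + 12·2 + 18·3 = 322
Zara: 15·4 + 9·2 + 38·4 + 33·2 + 25·1 + 12·1 + 18·2 = 369
Theo: 15·3 + 9·3 + 38·2 + 33·3 + 25·4 + 12·3 + 18·4 = 455
Fatima: 15·2 + 9·4 + 38·3 + 33·1 + 25·3 + 12·4 + 18·1 = 354
Theo has the highest Borda score (455).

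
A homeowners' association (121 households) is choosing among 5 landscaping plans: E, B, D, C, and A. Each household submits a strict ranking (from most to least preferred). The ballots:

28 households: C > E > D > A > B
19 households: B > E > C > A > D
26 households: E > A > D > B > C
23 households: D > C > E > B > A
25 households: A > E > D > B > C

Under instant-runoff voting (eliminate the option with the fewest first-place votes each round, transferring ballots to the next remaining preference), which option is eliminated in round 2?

Round 1: E 26, B 19, D 23, C 28, A 25. Eliminate B.
Round 2: E 45, D 23, C 28, A 25. Eliminate D.

D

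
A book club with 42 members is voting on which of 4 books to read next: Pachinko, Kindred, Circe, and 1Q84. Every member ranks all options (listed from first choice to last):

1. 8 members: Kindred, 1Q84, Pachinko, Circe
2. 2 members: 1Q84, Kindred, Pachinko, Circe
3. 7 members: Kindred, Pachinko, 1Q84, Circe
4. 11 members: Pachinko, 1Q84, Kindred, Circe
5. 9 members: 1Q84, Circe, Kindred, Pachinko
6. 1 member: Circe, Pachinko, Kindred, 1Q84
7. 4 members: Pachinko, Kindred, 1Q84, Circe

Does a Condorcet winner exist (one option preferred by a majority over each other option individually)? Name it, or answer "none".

none

Checking pairwise contests:
Kindred beats Pachinko 26–16.
1Q84 beats Kindred 22–20.
Pachinko beats Circe 32–10.
Pachinko beats 1Q84 23–19.
Every option loses at least one head-to-head, so there is no Condorcet winner.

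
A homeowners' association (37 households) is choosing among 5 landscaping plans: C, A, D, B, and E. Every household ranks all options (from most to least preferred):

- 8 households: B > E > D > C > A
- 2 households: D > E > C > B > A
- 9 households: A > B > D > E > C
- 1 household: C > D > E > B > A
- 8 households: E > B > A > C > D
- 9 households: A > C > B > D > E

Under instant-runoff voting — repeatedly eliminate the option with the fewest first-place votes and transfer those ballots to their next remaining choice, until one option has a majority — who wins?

Round 1: C 1, A 18, D 2, B 8, E 8. Eliminate C.
Round 2: A 18, D 3, B 8, E 8. Eliminate D.
Round 3: A 18, B 8, E 11. Eliminate B.
Round 4: A 18, E 19. E has a majority.

E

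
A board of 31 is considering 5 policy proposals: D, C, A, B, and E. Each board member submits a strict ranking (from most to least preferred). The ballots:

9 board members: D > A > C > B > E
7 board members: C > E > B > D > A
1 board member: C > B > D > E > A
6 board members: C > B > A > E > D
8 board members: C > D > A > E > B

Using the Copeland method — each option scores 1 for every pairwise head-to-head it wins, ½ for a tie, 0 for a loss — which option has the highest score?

D: beats A, B, and E; loses to C → score 3.
C: beats D, A, B, and E → score 4.
A: beats B and E; loses to D and C → score 2.
B: beats E; loses to D, C, and A → score 1.
E: loses to D, C, A, and B → score 0.
C has the best pairwise record.

C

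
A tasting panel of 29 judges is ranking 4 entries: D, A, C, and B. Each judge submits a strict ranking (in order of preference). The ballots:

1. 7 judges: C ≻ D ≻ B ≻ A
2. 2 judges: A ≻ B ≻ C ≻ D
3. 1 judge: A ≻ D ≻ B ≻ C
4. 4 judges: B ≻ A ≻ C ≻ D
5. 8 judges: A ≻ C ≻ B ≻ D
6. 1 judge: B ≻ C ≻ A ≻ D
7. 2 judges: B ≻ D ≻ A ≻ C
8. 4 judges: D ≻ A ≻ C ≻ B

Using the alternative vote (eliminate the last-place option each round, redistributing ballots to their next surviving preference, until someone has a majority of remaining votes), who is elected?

Round 1: D 4, A 11, C 7, B 7. Eliminate D.
Round 2: A 15, C 7, B 7. A has a majority.

A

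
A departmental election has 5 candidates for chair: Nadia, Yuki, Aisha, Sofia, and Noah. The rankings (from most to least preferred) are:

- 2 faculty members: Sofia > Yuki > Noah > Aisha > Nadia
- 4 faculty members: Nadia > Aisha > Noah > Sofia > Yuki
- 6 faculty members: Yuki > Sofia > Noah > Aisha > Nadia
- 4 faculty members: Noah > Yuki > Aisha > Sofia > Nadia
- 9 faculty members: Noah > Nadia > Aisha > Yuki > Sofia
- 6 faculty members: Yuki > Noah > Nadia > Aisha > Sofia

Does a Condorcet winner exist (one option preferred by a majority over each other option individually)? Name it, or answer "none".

Noah

Noah vs Nadia: 27–4 for Noah.
Noah vs Yuki: 17–14 for Noah.
Noah vs Aisha: 27–4 for Noah.
Noah vs Sofia: 23–8 for Noah.
Noah beats every other option head-to-head.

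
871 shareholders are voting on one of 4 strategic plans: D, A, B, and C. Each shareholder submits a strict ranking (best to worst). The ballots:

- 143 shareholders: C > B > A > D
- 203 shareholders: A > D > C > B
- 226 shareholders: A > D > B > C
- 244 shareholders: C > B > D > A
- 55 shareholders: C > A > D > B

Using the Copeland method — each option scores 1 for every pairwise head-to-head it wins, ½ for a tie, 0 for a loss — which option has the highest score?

C

D: beats B; loses to A and C → score 1.
A: beats D and B; loses to C → score 2.
B: loses to D, A, and C → score 0.
C: beats D, A, and B → score 3.
C has the best pairwise record.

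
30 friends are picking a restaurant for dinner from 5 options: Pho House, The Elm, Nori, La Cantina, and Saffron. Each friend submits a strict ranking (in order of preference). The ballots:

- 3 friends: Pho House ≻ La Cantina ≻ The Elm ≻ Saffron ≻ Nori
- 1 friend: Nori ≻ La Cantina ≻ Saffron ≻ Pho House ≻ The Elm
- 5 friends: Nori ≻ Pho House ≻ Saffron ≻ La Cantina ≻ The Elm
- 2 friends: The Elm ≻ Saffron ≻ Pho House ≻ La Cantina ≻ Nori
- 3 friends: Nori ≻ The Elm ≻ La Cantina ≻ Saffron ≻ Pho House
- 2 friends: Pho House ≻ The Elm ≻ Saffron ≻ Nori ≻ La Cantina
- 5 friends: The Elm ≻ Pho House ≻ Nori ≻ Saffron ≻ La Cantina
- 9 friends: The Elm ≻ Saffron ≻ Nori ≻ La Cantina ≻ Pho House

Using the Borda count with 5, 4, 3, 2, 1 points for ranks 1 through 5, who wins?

Pho House: 3·5 + 1·2 + 5·4 + 2·3 + 3·1 + 2·5 + 5·4 + 9·1 = 85
The Elm: 3·3 + 1·1 + 5·1 + 2·5 + 3·4 + 2·4 + 5·5 + 9·5 = 115
Nori: 3·1 + 1·5 + 5·5 + 2·1 + 3·5 + 2·2 + 5·3 + 9·3 = 96
La Cantina: 3·4 + 1·4 + 5·2 + 2·2 + 3·3 + 2·1 + 5·1 + 9·2 = 64
Saffron: 3·2 + 1·3 + 5·3 + 2·4 + 3·2 + 2·3 + 5·2 + 9·4 = 90
The Elm has the highest Borda score (115).

The Elm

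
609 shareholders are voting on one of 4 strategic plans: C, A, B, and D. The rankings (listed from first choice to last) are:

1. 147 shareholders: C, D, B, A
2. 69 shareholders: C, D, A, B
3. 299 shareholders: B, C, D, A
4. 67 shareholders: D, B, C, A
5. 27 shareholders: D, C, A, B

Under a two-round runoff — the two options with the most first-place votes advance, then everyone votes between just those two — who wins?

Round 1 first-place votes: C 216, A 0, B 299, D 94.
B and C advance.
Runoff: B is preferred to C by 366 voters; C by 243.
B wins the runoff.

B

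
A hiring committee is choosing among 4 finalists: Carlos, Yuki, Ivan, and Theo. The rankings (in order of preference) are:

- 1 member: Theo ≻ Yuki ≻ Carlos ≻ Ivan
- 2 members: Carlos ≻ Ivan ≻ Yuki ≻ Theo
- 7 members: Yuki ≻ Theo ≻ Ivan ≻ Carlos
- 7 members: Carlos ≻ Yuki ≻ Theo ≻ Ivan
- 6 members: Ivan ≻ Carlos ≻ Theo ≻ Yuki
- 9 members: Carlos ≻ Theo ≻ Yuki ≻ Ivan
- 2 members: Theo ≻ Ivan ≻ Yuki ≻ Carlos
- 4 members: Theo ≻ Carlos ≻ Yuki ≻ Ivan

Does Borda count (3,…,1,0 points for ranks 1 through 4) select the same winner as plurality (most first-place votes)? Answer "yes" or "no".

Borda — scores: Carlos 75, Yuki 54, Ivan 33, Theo 66. Winner: Carlos.
Plurality — first-place votes: Carlos 18, Yuki 7, Ivan 6, Theo 7. Winner: Carlos.
The two methods agree.

yes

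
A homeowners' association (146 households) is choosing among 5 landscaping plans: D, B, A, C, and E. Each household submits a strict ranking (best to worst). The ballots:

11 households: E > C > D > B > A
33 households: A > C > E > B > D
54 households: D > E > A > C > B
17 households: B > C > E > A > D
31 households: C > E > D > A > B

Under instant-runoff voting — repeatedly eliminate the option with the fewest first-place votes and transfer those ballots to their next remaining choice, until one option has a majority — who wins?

Round 1: D 54, B 17, A 33, C 31, E 11. Eliminate E.
Round 2: D 54, B 17, A 33, C 42. Eliminate B.
Round 3: D 54, A 33, C 59. Eliminate A.
Round 4: D 54, C 92. C has a majority.

C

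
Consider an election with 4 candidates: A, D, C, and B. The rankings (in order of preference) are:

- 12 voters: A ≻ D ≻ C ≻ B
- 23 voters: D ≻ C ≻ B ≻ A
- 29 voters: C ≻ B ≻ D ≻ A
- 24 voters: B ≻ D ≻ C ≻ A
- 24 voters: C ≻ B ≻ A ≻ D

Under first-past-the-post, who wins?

First-place votes: A 12, D 23, C 53, B 24.
C has the most first-place votes.

C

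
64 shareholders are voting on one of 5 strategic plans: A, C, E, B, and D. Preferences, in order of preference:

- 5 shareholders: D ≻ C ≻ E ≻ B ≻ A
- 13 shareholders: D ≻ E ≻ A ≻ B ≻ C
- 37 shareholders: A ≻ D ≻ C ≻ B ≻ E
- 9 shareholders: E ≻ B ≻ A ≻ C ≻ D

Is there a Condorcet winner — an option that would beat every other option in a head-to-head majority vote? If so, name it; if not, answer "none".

A vs C: 59–5 for A.
A vs E: 37–27 for A.
A vs B: 50–14 for A.
A vs D: 46–18 for A.
A beats every other option head-to-head.

A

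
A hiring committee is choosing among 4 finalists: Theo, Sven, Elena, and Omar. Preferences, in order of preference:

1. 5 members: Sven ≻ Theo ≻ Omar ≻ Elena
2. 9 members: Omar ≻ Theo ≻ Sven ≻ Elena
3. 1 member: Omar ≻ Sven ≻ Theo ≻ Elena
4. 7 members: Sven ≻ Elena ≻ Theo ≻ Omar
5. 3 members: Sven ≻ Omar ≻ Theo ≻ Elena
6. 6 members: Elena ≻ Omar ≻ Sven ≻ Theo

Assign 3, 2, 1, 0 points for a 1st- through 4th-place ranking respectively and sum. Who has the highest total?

Theo: 5·2 + 9·2 + 1·1 + 7·1 + 3·1 + 6·0 = 39
Sven: 5·3 + 9·1 + 1·2 + 7·3 + 3·3 + 6·1 = 62
Elena: 5·0 + 9·0 + 1·0 + 7·2 + 3·0 + 6·3 = 32
Omar: 5·1 + 9·3 + 1·3 + 7·0 + 3·2 + 6·2 = 53
Sven has the highest Borda score (62).

Sven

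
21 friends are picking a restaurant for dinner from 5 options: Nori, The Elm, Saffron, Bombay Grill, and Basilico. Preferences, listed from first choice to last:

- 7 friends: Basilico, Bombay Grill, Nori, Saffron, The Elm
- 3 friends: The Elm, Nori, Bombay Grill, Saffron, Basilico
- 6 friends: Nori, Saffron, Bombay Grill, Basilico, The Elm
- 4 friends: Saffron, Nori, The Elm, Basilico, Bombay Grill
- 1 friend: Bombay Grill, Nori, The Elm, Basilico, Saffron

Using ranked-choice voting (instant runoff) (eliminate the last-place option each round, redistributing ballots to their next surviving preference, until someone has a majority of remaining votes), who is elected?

Round 1: Nori 6, The Elm 3, Saffron 4, Bombay Grill 1, Basilico 7. Eliminate Bombay Grill.
Round 2: Nori 7, The Elm 3, Saffron 4, Basilico 7. Eliminate The Elm.
Round 3: Nori 10, Saffron 4, Basilico 7. Eliminate Saffron.
Round 4: Nori 14, Basilico 7. Nori has a majority.

Nori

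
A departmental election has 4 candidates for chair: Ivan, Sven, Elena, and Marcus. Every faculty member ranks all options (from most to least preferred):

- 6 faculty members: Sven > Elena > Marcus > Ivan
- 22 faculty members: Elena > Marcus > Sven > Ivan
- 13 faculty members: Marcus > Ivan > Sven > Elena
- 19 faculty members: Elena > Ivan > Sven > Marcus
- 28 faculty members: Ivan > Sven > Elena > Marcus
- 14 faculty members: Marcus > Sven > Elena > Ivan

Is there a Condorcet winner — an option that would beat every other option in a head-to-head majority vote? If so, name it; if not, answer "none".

Checking pairwise contests:
Elena beats Ivan 61–41.
Ivan beats Sven 60–42.
Sven beats Elena 61–41.
Sven beats Marcus 53–49.
Every option loses at least one head-to-head, so there is no Condorcet winner.

none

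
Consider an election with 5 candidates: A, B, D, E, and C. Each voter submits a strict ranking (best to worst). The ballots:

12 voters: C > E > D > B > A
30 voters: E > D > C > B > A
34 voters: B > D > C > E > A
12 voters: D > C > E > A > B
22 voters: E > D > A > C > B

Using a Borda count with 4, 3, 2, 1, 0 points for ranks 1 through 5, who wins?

A: 12·0 + 30·0 + 34·0 + 12·1 + 22·2 = 56
B: 12·1 + 30·1 + 34·4 + 12·0 + 22·0 = 178
D: 12·2 + 30·3 + 34·3 + 12·4 + 22·3 = 330
E: 12·3 + 30·4 + 34·1 + 12·2 + 22·4 = 302
C: 12·4 + 30·2 + 34·2 + 12·3 + 22·1 = 234
D has the highest Borda score (330).

D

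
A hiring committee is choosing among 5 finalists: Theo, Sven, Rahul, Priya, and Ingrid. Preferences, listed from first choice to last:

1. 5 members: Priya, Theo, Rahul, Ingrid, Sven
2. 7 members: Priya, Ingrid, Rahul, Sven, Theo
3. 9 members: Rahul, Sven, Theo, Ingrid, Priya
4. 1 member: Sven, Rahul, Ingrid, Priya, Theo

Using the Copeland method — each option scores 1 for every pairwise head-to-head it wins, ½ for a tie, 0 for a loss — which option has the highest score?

Theo: beats Ingrid; loses to Sven, Rahul, and Priya → score 1.
Sven: beats Theo; loses to Rahul, Priya, and Ingrid → score 1.
Rahul: beats Theo, Sven, and Ingrid; loses to Priya → score 3.
Priya: beats Theo, Sven, Rahul, and Ingrid → score 4.
Ingrid: beats Sven; loses to Theo, Rahul, and Priya → score 1.
Priya has the best pairwise record.

Priya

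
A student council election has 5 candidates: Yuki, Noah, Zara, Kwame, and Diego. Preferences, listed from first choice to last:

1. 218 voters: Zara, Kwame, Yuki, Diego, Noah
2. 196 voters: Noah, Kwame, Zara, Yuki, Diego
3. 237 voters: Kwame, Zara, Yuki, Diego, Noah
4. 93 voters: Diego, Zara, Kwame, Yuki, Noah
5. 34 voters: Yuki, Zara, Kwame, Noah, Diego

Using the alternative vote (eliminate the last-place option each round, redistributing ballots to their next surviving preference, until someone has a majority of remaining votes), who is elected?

Round 1: Yuki 34, Noah 196, Zara 218, Kwame 237, Diego 93. Eliminate Yuki.
Round 2: Noah 196, Zara 252, Kwame 237, Diego 93. Eliminate Diego.
Round 3: Noah 196, Zara 345, Kwame 237. Eliminate Noah.
Round 4: Zara 345, Kwame 433. Kwame has a majority.

Kwame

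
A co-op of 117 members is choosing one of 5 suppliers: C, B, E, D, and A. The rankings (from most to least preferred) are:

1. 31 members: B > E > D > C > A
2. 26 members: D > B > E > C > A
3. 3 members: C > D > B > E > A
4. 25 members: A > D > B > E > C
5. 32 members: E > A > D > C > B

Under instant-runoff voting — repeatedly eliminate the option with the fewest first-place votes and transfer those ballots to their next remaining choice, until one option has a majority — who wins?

Round 1: C 3, B 31, E 32, D 26, A 25. Eliminate C.
Round 2: B 31, E 32, D 29, A 25. Eliminate A.
Round 3: B 31, E 32, D 54. Eliminate B.
Round 4: E 63, D 54. E has a majority.

E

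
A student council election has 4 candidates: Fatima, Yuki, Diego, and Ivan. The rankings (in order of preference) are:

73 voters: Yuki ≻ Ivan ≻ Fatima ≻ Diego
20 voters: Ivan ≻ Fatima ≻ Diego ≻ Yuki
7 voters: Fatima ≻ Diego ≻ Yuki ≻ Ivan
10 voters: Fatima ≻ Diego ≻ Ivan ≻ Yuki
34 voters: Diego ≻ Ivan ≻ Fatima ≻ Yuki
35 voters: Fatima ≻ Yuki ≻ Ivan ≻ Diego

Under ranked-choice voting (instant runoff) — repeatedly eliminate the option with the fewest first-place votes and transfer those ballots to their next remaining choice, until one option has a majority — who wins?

Round 1: Fatima 52, Yuki 73, Diego 34, Ivan 20. Eliminate Ivan.
Round 2: Fatima 72, Yuki 73, Diego 34. Eliminate Diego.
Round 3: Fatima 106, Yuki 73. Fatima has a majority.

Fatima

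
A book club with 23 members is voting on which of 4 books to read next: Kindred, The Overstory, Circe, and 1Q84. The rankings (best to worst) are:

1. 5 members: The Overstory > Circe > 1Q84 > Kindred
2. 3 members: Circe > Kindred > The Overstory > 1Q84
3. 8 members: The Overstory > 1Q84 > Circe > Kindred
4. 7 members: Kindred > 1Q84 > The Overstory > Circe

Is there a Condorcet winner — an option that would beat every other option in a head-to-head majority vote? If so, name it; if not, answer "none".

The Overstory vs Kindred: 13–10 for The Overstory.
The Overstory vs Circe: 20–3 for The Overstory.
The Overstory vs 1Q84: 16–7 for The Overstory.
The Overstory beats every other option head-to-head.

The Overstory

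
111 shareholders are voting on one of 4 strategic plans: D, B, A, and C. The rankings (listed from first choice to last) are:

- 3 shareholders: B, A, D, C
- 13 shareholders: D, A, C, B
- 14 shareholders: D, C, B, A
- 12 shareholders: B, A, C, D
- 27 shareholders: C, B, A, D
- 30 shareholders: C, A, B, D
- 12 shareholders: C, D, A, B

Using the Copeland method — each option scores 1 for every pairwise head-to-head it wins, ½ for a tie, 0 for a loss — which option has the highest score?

C

D: loses to B, A, and C → score 0.
B: beats D and A; loses to C → score 2.
A: beats D; loses to B and C → score 1.
C: beats D, B, and A → score 3.
C has the best pairwise record.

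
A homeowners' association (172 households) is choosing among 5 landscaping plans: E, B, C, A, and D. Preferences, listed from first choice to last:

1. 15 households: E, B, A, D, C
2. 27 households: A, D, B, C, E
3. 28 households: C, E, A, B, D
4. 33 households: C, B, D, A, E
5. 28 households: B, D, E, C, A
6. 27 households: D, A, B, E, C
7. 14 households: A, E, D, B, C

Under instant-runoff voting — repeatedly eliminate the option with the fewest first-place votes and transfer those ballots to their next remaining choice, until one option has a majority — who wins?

C

Round 1: E 15, B 28, C 61, A 41, D 27. Eliminate E.
Round 2: B 43, C 61, A 41, D 27. Eliminate D.
Round 3: B 43, C 61, A 68. Eliminate B.
Round 4: C 89, A 83. C has a majority.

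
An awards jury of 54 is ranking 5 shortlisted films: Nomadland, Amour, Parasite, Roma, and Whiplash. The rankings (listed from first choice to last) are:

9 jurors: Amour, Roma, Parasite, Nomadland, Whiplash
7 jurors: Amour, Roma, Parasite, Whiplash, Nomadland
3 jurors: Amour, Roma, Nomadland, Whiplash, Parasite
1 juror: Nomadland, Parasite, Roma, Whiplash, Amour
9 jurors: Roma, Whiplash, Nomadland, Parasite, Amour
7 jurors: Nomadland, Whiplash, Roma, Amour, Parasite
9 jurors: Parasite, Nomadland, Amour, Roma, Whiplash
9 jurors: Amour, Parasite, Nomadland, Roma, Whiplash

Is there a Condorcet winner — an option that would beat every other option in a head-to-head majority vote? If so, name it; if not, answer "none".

Amour vs Nomadland: 28–26 for Amour.
Amour vs Parasite: 35–19 for Amour.
Amour vs Roma: 37–17 for Amour.
Amour vs Whiplash: 37–17 for Amour.
Amour beats every other option head-to-head.

Amour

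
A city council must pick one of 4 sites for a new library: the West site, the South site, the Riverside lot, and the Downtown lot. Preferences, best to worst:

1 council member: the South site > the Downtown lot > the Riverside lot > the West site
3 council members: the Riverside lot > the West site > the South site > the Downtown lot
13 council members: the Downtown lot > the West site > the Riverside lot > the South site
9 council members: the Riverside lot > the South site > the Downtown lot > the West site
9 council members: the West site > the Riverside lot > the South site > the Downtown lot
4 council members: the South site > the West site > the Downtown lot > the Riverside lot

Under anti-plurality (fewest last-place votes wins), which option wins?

the Riverside lot

Last-place votes: the West site 10, the South site 13, the Riverside lot 4, the Downtown lot 12.
the Riverside lot is ranked last by the fewest voters, so the Riverside lot wins.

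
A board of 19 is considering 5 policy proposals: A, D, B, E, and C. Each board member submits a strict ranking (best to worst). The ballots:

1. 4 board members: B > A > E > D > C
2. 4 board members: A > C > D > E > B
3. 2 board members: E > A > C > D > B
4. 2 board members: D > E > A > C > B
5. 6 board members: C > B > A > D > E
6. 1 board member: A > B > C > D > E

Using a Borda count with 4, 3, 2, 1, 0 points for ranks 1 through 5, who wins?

A: 4·3 + 4·4 + 2·3 + 2·2 + 6·2 + 1·4 = 54
D: 4·1 + 4·2 + 2·1 + 2·4 + 6·1 + 1·1 = 29
B: 4·4 + 4·0 + 2·0 + 2·0 + 6·3 + 1·3 = 37
E: 4·2 + 4·1 + 2·4 + 2·3 + 6·0 + 1·0 = 26
C: 4·0 + 4·3 + 2·2 + 2·1 + 6·4 + 1·2 = 44
A has the highest Borda score (54).

A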